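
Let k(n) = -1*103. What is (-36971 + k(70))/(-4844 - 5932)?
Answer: 6179/1796 ≈ 3.4404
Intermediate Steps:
k(n) = -103
(-36971 + k(70))/(-4844 - 5932) = (-36971 - 103)/(-4844 - 5932) = -37074/(-10776) = -37074*(-1/10776) = 6179/1796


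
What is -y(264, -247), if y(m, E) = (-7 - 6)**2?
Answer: -169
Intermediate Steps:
y(m, E) = 169 (y(m, E) = (-13)**2 = 169)
-y(264, -247) = -1*169 = -169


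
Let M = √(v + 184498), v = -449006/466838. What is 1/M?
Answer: √10052215881879621/43065114159 ≈ 0.0023281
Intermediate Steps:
v = -224503/233419 (v = -449006*1/466838 = -224503/233419 ≈ -0.96180)
M = √10052215881879621/233419 (M = √(-224503/233419 + 184498) = √(43065114159/233419) = √10052215881879621/233419 ≈ 429.53)
1/M = 1/(√10052215881879621/233419) = √10052215881879621/43065114159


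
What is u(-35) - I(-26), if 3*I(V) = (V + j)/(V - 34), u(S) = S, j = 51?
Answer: -1255/36 ≈ -34.861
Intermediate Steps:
I(V) = (51 + V)/(3*(-34 + V)) (I(V) = ((V + 51)/(V - 34))/3 = ((51 + V)/(-34 + V))/3 = (51 + V)/(3*(-34 + V)))
u(-35) - I(-26) = -35 - (51 - 26)/(3*(-34 - 26)) = -35 - 25/(3*(-60)) = -35 - (-1)*25/(3*60) = -35 - 1*(-5/36) = -35 + 5/36 = -1255/36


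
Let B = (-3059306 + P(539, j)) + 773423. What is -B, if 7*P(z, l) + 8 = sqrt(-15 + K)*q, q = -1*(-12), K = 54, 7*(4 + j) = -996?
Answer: 16001189/7 - 12*sqrt(39)/7 ≈ 2.2859e+6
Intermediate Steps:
j = -1024/7 (j = -4 + (1/7)*(-996) = -4 - 996/7 = -1024/7 ≈ -146.29)
q = 12
P(z, l) = -8/7 + 12*sqrt(39)/7 (P(z, l) = -8/7 + (sqrt(-15 + 54)*12)/7 = -8/7 + (sqrt(39)*12)/7 = -8/7 + (12*sqrt(39))/7 = -8/7 + 12*sqrt(39)/7)
B = -16001189/7 + 12*sqrt(39)/7 (B = (-3059306 + (-8/7 + 12*sqrt(39)/7)) + 773423 = (-21415150/7 + 12*sqrt(39)/7) + 773423 = -16001189/7 + 12*sqrt(39)/7 ≈ -2.2859e+6)
-B = -(-16001189/7 + 12*sqrt(39)/7) = 16001189/7 - 12*sqrt(39)/7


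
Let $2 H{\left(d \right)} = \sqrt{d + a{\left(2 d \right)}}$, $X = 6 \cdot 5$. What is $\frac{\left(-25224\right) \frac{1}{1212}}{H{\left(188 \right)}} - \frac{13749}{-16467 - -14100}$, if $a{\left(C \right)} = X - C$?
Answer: $\frac{4583}{789} + \frac{2102 i \sqrt{158}}{7979} \approx 5.8086 + 3.3114 i$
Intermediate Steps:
$X = 30$
$a{\left(C \right)} = 30 - C$
$H{\left(d \right)} = \frac{\sqrt{30 - d}}{2}$ ($H{\left(d \right)} = \frac{\sqrt{d - \left(-30 + 2 d\right)}}{2} = \frac{\sqrt{30 - d}}{2}$)
$\frac{\left(-25224\right) \frac{1}{1212}}{H{\left(188 \right)}} - \frac{13749}{-16467 - -14100} = \frac{\left(-25224\right) \frac{1}{1212}}{\frac{1}{2} \sqrt{30 - 188}} - \frac{13749}{-16467 - -14100} = \frac{\left(-25224\right) \frac{1}{1212}}{\frac{1}{2} \sqrt{30 - 188}} - \frac{13749}{-16467 + 14100} = - \frac{2102}{101 \frac{\sqrt{-158}}{2}} - \frac{13749}{-2367} = - \frac{2102}{101 \frac{i \sqrt{158}}{2}} - - \frac{4583}{789} = - \frac{2102}{101 \frac{i \sqrt{158}}{2}} + \frac{4583}{789} = - \frac{2102 \left(- \frac{i \sqrt{158}}{79}\right)}{101} + \frac{4583}{789} = \frac{2102 i \sqrt{158}}{7979} + \frac{4583}{789} = \frac{4583}{789} + \frac{2102 i \sqrt{158}}{7979}$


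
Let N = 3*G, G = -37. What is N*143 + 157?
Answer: -15716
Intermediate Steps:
N = -111 (N = 3*(-37) = -111)
N*143 + 157 = -111*143 + 157 = -15873 + 157 = -15716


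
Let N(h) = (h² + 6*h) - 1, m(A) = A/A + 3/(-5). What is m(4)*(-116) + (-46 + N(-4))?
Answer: -507/5 ≈ -101.40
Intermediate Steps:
m(A) = ⅖ (m(A) = 1 + 3*(-⅕) = 1 - ⅗ = ⅖)
N(h) = -1 + h² + 6*h
m(4)*(-116) + (-46 + N(-4)) = (⅖)*(-116) + (-46 + (-1 + (-4)² + 6*(-4))) = -232/5 + (-46 + (-1 + 16 - 24)) = -232/5 + (-46 - 9) = -232/5 - 55 = -507/5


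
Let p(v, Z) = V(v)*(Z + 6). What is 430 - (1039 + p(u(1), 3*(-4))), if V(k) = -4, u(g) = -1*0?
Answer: -633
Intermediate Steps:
u(g) = 0
p(v, Z) = -24 - 4*Z (p(v, Z) = -4*(Z + 6) = -4*(6 + Z) = -24 - 4*Z)
430 - (1039 + p(u(1), 3*(-4))) = 430 - (1039 + (-24 - 12*(-4))) = 430 - (1039 + (-24 - 4*(-12))) = 430 - (1039 + (-24 + 48)) = 430 - (1039 + 24) = 430 - 1*1063 = 430 - 1063 = -633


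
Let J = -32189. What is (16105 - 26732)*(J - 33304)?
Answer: 695994111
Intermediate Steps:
(16105 - 26732)*(J - 33304) = (16105 - 26732)*(-32189 - 33304) = -10627*(-65493) = 695994111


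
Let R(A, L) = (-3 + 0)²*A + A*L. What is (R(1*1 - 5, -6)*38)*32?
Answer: -14592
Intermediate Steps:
R(A, L) = 9*A + A*L (R(A, L) = (-3)²*A + A*L = 9*A + A*L)
(R(1*1 - 5, -6)*38)*32 = (((1*1 - 5)*(9 - 6))*38)*32 = (((1 - 5)*3)*38)*32 = (-4*3*38)*32 = -12*38*32 = -456*32 = -14592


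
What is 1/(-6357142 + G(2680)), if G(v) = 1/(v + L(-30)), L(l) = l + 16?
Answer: -2666/16948140571 ≈ -1.5730e-7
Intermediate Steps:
L(l) = 16 + l
G(v) = 1/(-14 + v) (G(v) = 1/(v + (16 - 30)) = 1/(v - 14) = 1/(-14 + v))
1/(-6357142 + G(2680)) = 1/(-6357142 + 1/(-14 + 2680)) = 1/(-6357142 + 1/2666) = 1/(-16948140571/2666) = -2666/16948140571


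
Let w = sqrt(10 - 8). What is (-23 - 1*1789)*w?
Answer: -1812*sqrt(2) ≈ -2562.6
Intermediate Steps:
w = sqrt(2) ≈ 1.4142
(-23 - 1*1789)*w = (-23 - 1*1789)*sqrt(2) = (-23 - 1789)*sqrt(2) = -1812*sqrt(2)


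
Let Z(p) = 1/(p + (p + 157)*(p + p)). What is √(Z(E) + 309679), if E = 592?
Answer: √15241876992816279/221852 ≈ 556.49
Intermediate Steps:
Z(p) = 1/(p + 2*p*(157 + p)) (Z(p) = 1/(p + (157 + p)*(2*p)) = 1/(p + 2*p*(157 + p)))
√(Z(E) + 309679) = √(1/(592*(315 + 2*592)) + 309679) = √(1/(592*(315 + 1184)) + 309679) = √((1/592)/1499 + 309679) = √((1/592)*(1/1499) + 309679) = √(1/887408 + 309679) = √(274811622033/887408) = √15241876992816279/221852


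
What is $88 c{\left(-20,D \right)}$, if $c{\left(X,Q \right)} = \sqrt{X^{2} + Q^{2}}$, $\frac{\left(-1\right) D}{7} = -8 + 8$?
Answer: $1760$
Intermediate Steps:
$D = 0$ ($D = - 7 \left(-8 + 8\right) = \left(-7\right) 0 = 0$)
$c{\left(X,Q \right)} = \sqrt{Q^{2} + X^{2}}$
$88 c{\left(-20,D \right)} = 88 \sqrt{0^{2} + \left(-20\right)^{2}} = 88 \sqrt{0 + 400} = 88 \sqrt{400} = 88 \cdot 20 = 1760$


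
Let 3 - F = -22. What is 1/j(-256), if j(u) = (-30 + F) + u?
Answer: -1/261 ≈ -0.0038314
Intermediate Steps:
F = 25 (F = 3 - 1*(-22) = 3 + 22 = 25)
j(u) = -5 + u (j(u) = (-30 + 25) + u = -5 + u)
1/j(-256) = 1/(-5 - 256) = 1/(-261) = -1/261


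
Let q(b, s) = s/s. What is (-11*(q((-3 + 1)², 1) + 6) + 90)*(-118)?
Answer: -1534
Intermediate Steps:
q(b, s) = 1
(-11*(q((-3 + 1)², 1) + 6) + 90)*(-118) = (-11*(1 + 6) + 90)*(-118) = (-11*7 + 90)*(-118) = (-77 + 90)*(-118) = 13*(-118) = -1534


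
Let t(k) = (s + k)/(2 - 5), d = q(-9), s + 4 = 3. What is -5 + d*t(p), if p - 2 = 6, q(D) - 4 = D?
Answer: 20/3 ≈ 6.6667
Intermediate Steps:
s = -1 (s = -4 + 3 = -1)
q(D) = 4 + D
p = 8 (p = 2 + 6 = 8)
d = -5 (d = 4 - 9 = -5)
t(k) = ⅓ - k/3 (t(k) = (-1 + k)/(2 - 5) = (-1 + k)/(-3) = (-1 + k)*(-⅓) = ⅓ - k/3)
-5 + d*t(p) = -5 - 5*(⅓ - ⅓*8) = -5 - 5*(⅓ - 8/3) = -5 - 5*(-7/3) = -5 + 35/3 = 20/3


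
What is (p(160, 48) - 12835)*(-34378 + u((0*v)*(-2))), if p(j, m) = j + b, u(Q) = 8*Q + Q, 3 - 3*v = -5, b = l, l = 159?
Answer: 430275048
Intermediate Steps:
b = 159
v = 8/3 (v = 1 - 1/3*(-5) = 1 + 5/3 = 8/3 ≈ 2.6667)
u(Q) = 9*Q
p(j, m) = 159 + j (p(j, m) = j + 159 = 159 + j)
(p(160, 48) - 12835)*(-34378 + u((0*v)*(-2))) = ((159 + 160) - 12835)*(-34378 + 9*((0*(8/3))*(-2))) = (319 - 12835)*(-34378 + 9*(0*(-2))) = -12516*(-34378 + 9*0) = -12516*(-34378 + 0) = -12516*(-34378) = 430275048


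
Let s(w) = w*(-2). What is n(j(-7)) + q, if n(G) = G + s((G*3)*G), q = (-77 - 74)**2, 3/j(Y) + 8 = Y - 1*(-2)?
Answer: 3853276/169 ≈ 22800.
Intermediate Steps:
j(Y) = 3/(-6 + Y) (j(Y) = 3/(-8 + (Y - 1*(-2))) = 3/(-8 + (Y + 2)) = 3/(-8 + (2 + Y)) = 3/(-6 + Y))
q = 22801 (q = (-151)**2 = 22801)
s(w) = -2*w
n(G) = G - 6*G**2 (n(G) = G - 2*G*3*G = G - 2*3*G*G = G - 6*G**2)
n(j(-7)) + q = (3/(-6 - 7))*(1 - 18/(-6 - 7)) + 22801 = (3/(-13))*(1 - 18/(-13)) + 22801 = (3*(-1/13))*(1 - 18*(-1)/13) + 22801 = -3*(1 - 6*(-3/13))/13 + 22801 = -3*(1 + 18/13)/13 + 22801 = -3/13*31/13 + 22801 = -93/169 + 22801 = 3853276/169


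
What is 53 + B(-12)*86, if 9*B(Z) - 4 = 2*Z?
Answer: -1243/9 ≈ -138.11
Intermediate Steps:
B(Z) = 4/9 + 2*Z/9 (B(Z) = 4/9 + (2*Z)/9 = 4/9 + 2*Z/9)
53 + B(-12)*86 = 53 + (4/9 + (2/9)*(-12))*86 = 53 + (4/9 - 8/3)*86 = 53 - 20/9*86 = 53 - 1720/9 = -1243/9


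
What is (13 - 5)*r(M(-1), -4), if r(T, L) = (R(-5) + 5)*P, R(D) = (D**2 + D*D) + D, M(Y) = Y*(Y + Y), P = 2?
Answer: 800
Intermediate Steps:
M(Y) = 2*Y**2 (M(Y) = Y*(2*Y) = 2*Y**2)
R(D) = D + 2*D**2 (R(D) = (D**2 + D**2) + D = 2*D**2 + D = D + 2*D**2)
r(T, L) = 100 (r(T, L) = (-5*(1 + 2*(-5)) + 5)*2 = (-5*(1 - 10) + 5)*2 = (-5*(-9) + 5)*2 = (45 + 5)*2 = 50*2 = 100)
(13 - 5)*r(M(-1), -4) = (13 - 5)*100 = 8*100 = 800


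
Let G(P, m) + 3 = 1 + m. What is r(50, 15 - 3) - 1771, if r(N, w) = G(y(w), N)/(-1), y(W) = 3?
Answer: -1819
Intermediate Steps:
G(P, m) = -2 + m (G(P, m) = -3 + (1 + m) = -2 + m)
r(N, w) = 2 - N (r(N, w) = (-2 + N)/(-1) = (-2 + N)*(-1) = 2 - N)
r(50, 15 - 3) - 1771 = (2 - 1*50) - 1771 = (2 - 50) - 1771 = -48 - 1771 = -1819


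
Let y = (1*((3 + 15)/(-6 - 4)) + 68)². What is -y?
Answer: -109561/25 ≈ -4382.4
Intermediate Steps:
y = 109561/25 (y = (1*(18/(-10)) + 68)² = (1*(18*(-⅒)) + 68)² = (1*(-9/5) + 68)² = (-9/5 + 68)² = (331/5)² = 109561/25 ≈ 4382.4)
-y = -1*109561/25 = -109561/25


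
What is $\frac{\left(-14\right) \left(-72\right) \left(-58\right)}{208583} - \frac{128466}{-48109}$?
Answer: $\frac{23983179102}{10034719547} \approx 2.39$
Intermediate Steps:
$\frac{\left(-14\right) \left(-72\right) \left(-58\right)}{208583} - \frac{128466}{-48109} = 1008 \left(-58\right) \frac{1}{208583} - - \frac{128466}{48109} = \left(-58464\right) \frac{1}{208583} + \frac{128466}{48109} = - \frac{58464}{208583} + \frac{128466}{48109} = \frac{23983179102}{10034719547}$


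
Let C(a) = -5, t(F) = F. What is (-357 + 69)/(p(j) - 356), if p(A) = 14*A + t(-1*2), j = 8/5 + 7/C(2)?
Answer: 30/37 ≈ 0.81081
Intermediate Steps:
j = ⅕ (j = 8/5 + 7/(-5) = 8*(⅕) + 7*(-⅕) = 8/5 - 7/5 = ⅕ ≈ 0.20000)
p(A) = -2 + 14*A (p(A) = 14*A - 1*2 = 14*A - 2 = -2 + 14*A)
(-357 + 69)/(p(j) - 356) = (-357 + 69)/((-2 + 14*(⅕)) - 356) = -288/((-2 + 14/5) - 356) = -288/(⅘ - 356) = -288/(-1776/5) = -288*(-5/1776) = 30/37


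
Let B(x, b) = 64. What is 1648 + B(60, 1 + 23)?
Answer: 1712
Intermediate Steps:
1648 + B(60, 1 + 23) = 1648 + 64 = 1712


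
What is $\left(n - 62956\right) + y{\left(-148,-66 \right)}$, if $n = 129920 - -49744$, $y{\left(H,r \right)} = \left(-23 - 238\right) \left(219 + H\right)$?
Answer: $98177$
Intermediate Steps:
$y{\left(H,r \right)} = -57159 - 261 H$ ($y{\left(H,r \right)} = - 261 \left(219 + H\right) = -57159 - 261 H$)
$n = 179664$ ($n = 129920 + 49744 = 179664$)
$\left(n - 62956\right) + y{\left(-148,-66 \right)} = \left(179664 - 62956\right) - 18531 = 116708 + \left(-57159 + 38628\right) = 116708 - 18531 = 98177$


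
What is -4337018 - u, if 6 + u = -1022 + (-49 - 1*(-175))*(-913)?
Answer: -4220952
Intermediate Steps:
u = -116066 (u = -6 + (-1022 + (-49 - 1*(-175))*(-913)) = -6 + (-1022 + (-49 + 175)*(-913)) = -6 + (-1022 + 126*(-913)) = -6 + (-1022 - 115038) = -6 - 116060 = -116066)
-4337018 - u = -4337018 - 1*(-116066) = -4337018 + 116066 = -4220952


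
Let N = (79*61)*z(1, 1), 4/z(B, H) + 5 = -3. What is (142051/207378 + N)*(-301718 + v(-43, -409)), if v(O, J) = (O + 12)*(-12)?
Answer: 75266473216520/103689 ≈ 7.2589e+8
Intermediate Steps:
z(B, H) = -½ (z(B, H) = 4/(-5 - 3) = 4/(-8) = 4*(-⅛) = -½)
v(O, J) = -144 - 12*O (v(O, J) = (12 + O)*(-12) = -144 - 12*O)
N = -4819/2 (N = (79*61)*(-½) = 4819*(-½) = -4819/2 ≈ -2409.5)
(142051/207378 + N)*(-301718 + v(-43, -409)) = (142051/207378 - 4819/2)*(-301718 + (-144 - 12*(-43))) = (142051*(1/207378) - 4819/2)*(-301718 + (-144 + 516)) = (142051/207378 - 4819/2)*(-301718 + 372) = -249767620/103689*(-301346) = 75266473216520/103689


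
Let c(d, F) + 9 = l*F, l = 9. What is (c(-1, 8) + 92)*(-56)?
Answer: -8680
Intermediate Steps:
c(d, F) = -9 + 9*F
(c(-1, 8) + 92)*(-56) = ((-9 + 9*8) + 92)*(-56) = ((-9 + 72) + 92)*(-56) = (63 + 92)*(-56) = 155*(-56) = -8680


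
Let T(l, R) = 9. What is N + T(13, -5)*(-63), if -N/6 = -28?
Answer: -399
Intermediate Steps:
N = 168 (N = -6*(-28) = 168)
N + T(13, -5)*(-63) = 168 + 9*(-63) = 168 - 567 = -399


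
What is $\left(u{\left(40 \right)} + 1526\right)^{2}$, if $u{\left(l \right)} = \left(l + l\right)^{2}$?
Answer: $62821476$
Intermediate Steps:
$u{\left(l \right)} = 4 l^{2}$ ($u{\left(l \right)} = \left(2 l\right)^{2} = 4 l^{2}$)
$\left(u{\left(40 \right)} + 1526\right)^{2} = \left(4 \cdot 40^{2} + 1526\right)^{2} = \left(4 \cdot 1600 + 1526\right)^{2} = \left(6400 + 1526\right)^{2} = 7926^{2} = 62821476$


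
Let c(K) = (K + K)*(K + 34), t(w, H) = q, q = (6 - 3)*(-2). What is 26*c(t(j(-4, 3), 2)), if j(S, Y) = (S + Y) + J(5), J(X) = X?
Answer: -8736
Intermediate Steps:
j(S, Y) = 5 + S + Y (j(S, Y) = (S + Y) + 5 = 5 + S + Y)
q = -6 (q = 3*(-2) = -6)
t(w, H) = -6
c(K) = 2*K*(34 + K) (c(K) = (2*K)*(34 + K) = 2*K*(34 + K))
26*c(t(j(-4, 3), 2)) = 26*(2*(-6)*(34 - 6)) = 26*(2*(-6)*28) = 26*(-336) = -8736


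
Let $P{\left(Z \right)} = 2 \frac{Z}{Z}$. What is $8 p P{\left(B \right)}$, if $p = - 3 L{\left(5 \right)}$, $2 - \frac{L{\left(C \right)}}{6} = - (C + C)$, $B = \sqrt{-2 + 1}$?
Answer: $-3456$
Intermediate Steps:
$B = i$ ($B = \sqrt{-1} = i \approx 1.0 i$)
$L{\left(C \right)} = 12 + 12 C$ ($L{\left(C \right)} = 12 - 6 \left(- (C + C)\right) = 12 - 6 \left(- 2 C\right) = 12 + 12 C$)
$P{\left(Z \right)} = 2$ ($P{\left(Z \right)} = 2 \cdot 1 = 2$)
$p = -216$ ($p = - 3 \left(12 + 12 \cdot 5\right) = - 3 \left(12 + 60\right) = \left(-3\right) 72 = -216$)
$8 p P{\left(B \right)} = 8 \left(-216\right) 2 = \left(-1728\right) 2 = -3456$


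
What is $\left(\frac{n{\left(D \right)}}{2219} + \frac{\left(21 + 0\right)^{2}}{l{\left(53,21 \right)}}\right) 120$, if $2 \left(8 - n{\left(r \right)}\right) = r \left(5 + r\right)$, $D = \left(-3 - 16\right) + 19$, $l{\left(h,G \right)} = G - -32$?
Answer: $\frac{117480360}{117607} \approx 998.92$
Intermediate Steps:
$l{\left(h,G \right)} = 32 + G$ ($l{\left(h,G \right)} = G + 32 = 32 + G$)
$D = 0$ ($D = -19 + 19 = 0$)
$n{\left(r \right)} = 8 - \frac{r \left(5 + r\right)}{2}$
$\left(\frac{n{\left(D \right)}}{2219} + \frac{\left(21 + 0\right)^{2}}{l{\left(53,21 \right)}}\right) 120 = \left(\frac{8 - 0 - \frac{0^{2}}{2}}{2219} + \frac{\left(21 + 0\right)^{2}}{32 + 21}\right) 120 = \left(\left(8 + 0 - 0\right) \frac{1}{2219} + \frac{21^{2}}{53}\right) 120 = \left(\left(8 + 0 + 0\right) \frac{1}{2219} + 441 \cdot \frac{1}{53}\right) 120 = \left(8 \cdot \frac{1}{2219} + \frac{441}{53}\right) 120 = \left(\frac{8}{2219} + \frac{441}{53}\right) 120 = \frac{979003}{117607} \cdot 120 = \frac{117480360}{117607}$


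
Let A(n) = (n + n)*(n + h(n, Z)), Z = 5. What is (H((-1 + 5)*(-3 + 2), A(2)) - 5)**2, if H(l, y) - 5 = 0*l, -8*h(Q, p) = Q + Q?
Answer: 0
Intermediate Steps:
h(Q, p) = -Q/4 (h(Q, p) = -(Q + Q)/8 = -Q/4)
A(n) = 3*n**2/2 (A(n) = (n + n)*(n - n/4) = (2*n)*(3*n/4) = 3*n**2/2)
H(l, y) = 5 (H(l, y) = 5 + 0*l = 5 + 0 = 5)
(H((-1 + 5)*(-3 + 2), A(2)) - 5)**2 = (5 - 5)**2 = 0**2 = 0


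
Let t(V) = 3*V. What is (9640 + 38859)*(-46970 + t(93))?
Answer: -2264466809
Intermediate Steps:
(9640 + 38859)*(-46970 + t(93)) = (9640 + 38859)*(-46970 + 3*93) = 48499*(-46970 + 279) = 48499*(-46691) = -2264466809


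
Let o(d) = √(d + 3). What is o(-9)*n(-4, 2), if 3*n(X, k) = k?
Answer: 2*I*√6/3 ≈ 1.633*I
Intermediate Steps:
n(X, k) = k/3
o(d) = √(3 + d)
o(-9)*n(-4, 2) = √(3 - 9)*((⅓)*2) = √(-6)*(⅔) = (I*√6)*(⅔) = 2*I*√6/3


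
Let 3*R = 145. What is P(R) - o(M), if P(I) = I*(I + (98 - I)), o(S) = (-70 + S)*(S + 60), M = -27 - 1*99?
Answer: -24598/3 ≈ -8199.3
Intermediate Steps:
R = 145/3 (R = (1/3)*145 = 145/3 ≈ 48.333)
M = -126 (M = -27 - 99 = -126)
o(S) = (-70 + S)*(60 + S)
P(I) = 98*I (P(I) = I*98 = 98*I)
P(R) - o(M) = 98*(145/3) - (-4200 + (-126)**2 - 10*(-126)) = 14210/3 - (-4200 + 15876 + 1260) = 14210/3 - 1*12936 = 14210/3 - 12936 = -24598/3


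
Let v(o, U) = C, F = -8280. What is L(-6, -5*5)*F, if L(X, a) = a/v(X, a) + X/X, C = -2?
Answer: -111780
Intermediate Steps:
v(o, U) = -2
L(X, a) = 1 - a/2 (L(X, a) = a/(-2) + X/X = a*(-½) + 1 = -a/2 + 1 = 1 - a/2)
L(-6, -5*5)*F = (1 - (-5)*5/2)*(-8280) = (1 - ½*(-25))*(-8280) = (1 + 25/2)*(-8280) = (27/2)*(-8280) = -111780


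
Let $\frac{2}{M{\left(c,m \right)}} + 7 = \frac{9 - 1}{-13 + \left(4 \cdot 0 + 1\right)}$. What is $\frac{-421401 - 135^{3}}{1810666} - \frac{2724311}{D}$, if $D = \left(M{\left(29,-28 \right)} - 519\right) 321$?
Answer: $\frac{51203462314685}{3470777838099} \approx 14.753$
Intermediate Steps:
$M{\left(c,m \right)} = - \frac{6}{23}$ ($M{\left(c,m \right)} = \frac{2}{-7 + \frac{9 - 1}{-13 + \left(4 \cdot 0 + 1\right)}} = \frac{2}{-7 + \frac{8}{-13 + \left(0 + 1\right)}} = \frac{2}{-7 + \frac{8}{-13 + 1}} = \frac{2}{-7 + \frac{8}{-12}} = \frac{2}{-7 + 8 \left(- \frac{1}{12}\right)} = \frac{2}{-7 - \frac{2}{3}} = \frac{2}{- \frac{23}{3}} = 2 \left(- \frac{3}{23}\right) = - \frac{6}{23}$)
$D = - \frac{3833703}{23}$ ($D = \left(- \frac{6}{23} - 519\right) 321 = \left(- \frac{11943}{23}\right) 321 = - \frac{3833703}{23} \approx -1.6668 \cdot 10^{5}$)
$\frac{-421401 - 135^{3}}{1810666} - \frac{2724311}{D} = \frac{-421401 - 135^{3}}{1810666} - \frac{2724311}{- \frac{3833703}{23}} = \left(-421401 - 2460375\right) \frac{1}{1810666} - - \frac{62659153}{3833703} = \left(-421401 - 2460375\right) \frac{1}{1810666} + \frac{62659153}{3833703} = \left(-2881776\right) \frac{1}{1810666} + \frac{62659153}{3833703} = - \frac{1440888}{905333} + \frac{62659153}{3833703} = \frac{51203462314685}{3470777838099}$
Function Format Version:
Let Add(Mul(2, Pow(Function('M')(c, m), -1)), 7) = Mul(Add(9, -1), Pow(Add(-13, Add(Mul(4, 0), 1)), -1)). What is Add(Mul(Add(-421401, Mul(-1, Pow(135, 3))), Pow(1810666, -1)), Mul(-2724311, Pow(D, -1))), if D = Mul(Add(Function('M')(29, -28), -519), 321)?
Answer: Rational(51203462314685, 3470777838099) ≈ 14.753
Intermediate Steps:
Function('M')(c, m) = Rational(-6, 23) (Function('M')(c, m) = Mul(2, Pow(Add(-7, Mul(Add(9, -1), Pow(Add(-13, Add(Mul(4, 0), 1)), -1))), -1)) = Mul(2, Pow(Add(-7, Mul(8, Pow(Add(-13, Add(0, 1)), -1))), -1)) = Mul(2, Pow(Add(-7, Mul(8, Pow(Add(-13, 1), -1))), -1)) = Mul(2, Pow(Add(-7, Mul(8, Pow(-12, -1))), -1)) = Mul(2, Pow(Add(-7, Mul(8, Rational(-1, 12))), -1)) = Mul(2, Pow(Add(-7, Rational(-2, 3)), -1)) = Mul(2, Pow(Rational(-23, 3), -1)) = Mul(2, Rational(-3, 23)) = Rational(-6, 23))
D = Rational(-3833703, 23) (D = Mul(Add(Rational(-6, 23), -519), 321) = Mul(Rational(-11943, 23), 321) = Rational(-3833703, 23) ≈ -1.6668e+5)
Add(Mul(Add(-421401, Mul(-1, Pow(135, 3))), Pow(1810666, -1)), Mul(-2724311, Pow(D, -1))) = Add(Mul(Add(-421401, Mul(-1, Pow(135, 3))), Pow(1810666, -1)), Mul(-2724311, Pow(Rational(-3833703, 23), -1))) = Add(Mul(Add(-421401, Mul(-1, 2460375)), Rational(1, 1810666)), Mul(-2724311, Rational(-23, 3833703))) = Add(Mul(Add(-421401, -2460375), Rational(1, 1810666)), Rational(62659153, 3833703)) = Add(Mul(-2881776, Rational(1, 1810666)), Rational(62659153, 3833703)) = Add(Rational(-1440888, 905333), Rational(62659153, 3833703)) = Rational(51203462314685, 3470777838099)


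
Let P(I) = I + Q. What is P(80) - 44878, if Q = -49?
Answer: -44847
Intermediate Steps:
P(I) = -49 + I (P(I) = I - 49 = -49 + I)
P(80) - 44878 = (-49 + 80) - 44878 = 31 - 44878 = -44847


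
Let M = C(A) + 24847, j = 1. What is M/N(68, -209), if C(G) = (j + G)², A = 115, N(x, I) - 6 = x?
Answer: 38303/74 ≈ 517.61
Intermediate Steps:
N(x, I) = 6 + x
C(G) = (1 + G)²
M = 38303 (M = (1 + 115)² + 24847 = 116² + 24847 = 13456 + 24847 = 38303)
M/N(68, -209) = 38303/(6 + 68) = 38303/74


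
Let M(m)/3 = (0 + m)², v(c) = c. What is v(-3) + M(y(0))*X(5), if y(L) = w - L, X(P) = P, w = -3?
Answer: 132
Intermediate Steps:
y(L) = -3 - L
M(m) = 3*m² (M(m) = 3*(0 + m)² = 3*m²)
v(-3) + M(y(0))*X(5) = -3 + (3*(-3 - 1*0)²)*5 = -3 + (3*(-3 + 0)²)*5 = -3 + (3*(-3)²)*5 = -3 + (3*9)*5 = -3 + 27*5 = -3 + 135 = 132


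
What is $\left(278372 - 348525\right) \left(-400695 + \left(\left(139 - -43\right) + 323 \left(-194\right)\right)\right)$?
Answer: $32493115775$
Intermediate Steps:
$\left(278372 - 348525\right) \left(-400695 + \left(\left(139 - -43\right) + 323 \left(-194\right)\right)\right) = - 70153 \left(-400695 + \left(\left(139 + 43\right) - 62662\right)\right) = - 70153 \left(-400695 + \left(182 - 62662\right)\right) = - 70153 \left(-400695 - 62480\right) = \left(-70153\right) \left(-463175\right) = 32493115775$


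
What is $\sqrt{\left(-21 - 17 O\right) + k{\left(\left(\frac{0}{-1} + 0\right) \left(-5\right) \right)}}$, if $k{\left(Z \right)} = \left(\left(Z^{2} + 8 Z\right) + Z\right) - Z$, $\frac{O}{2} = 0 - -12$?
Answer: $i \sqrt{429} \approx 20.712 i$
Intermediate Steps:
$O = 24$ ($O = 2 \left(0 - -12\right) = 2 \left(0 + 12\right) = 2 \cdot 12 = 24$)
$k{\left(Z \right)} = Z^{2} + 8 Z$ ($k{\left(Z \right)} = \left(Z^{2} + 9 Z\right) - Z = Z^{2} + 8 Z$)
$\sqrt{\left(-21 - 17 O\right) + k{\left(\left(\frac{0}{-1} + 0\right) \left(-5\right) \right)}} = \sqrt{\left(-21 - 408\right) + \left(\frac{0}{-1} + 0\right) \left(-5\right) \left(8 + \left(\frac{0}{-1} + 0\right) \left(-5\right)\right)} = \sqrt{\left(-21 - 408\right) + \left(0 \left(-1\right) + 0\right) \left(-5\right) \left(8 + \left(0 \left(-1\right) + 0\right) \left(-5\right)\right)} = \sqrt{-429 + \left(0 + 0\right) \left(-5\right) \left(8 + \left(0 + 0\right) \left(-5\right)\right)} = \sqrt{-429 + 0 \left(-5\right) \left(8 + 0 \left(-5\right)\right)} = \sqrt{-429 + 0 \left(8 + 0\right)} = \sqrt{-429 + 0 \cdot 8} = \sqrt{-429 + 0} = \sqrt{-429} = i \sqrt{429}$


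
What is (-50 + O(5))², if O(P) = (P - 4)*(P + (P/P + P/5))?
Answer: 1849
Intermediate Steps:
O(P) = (1 + 6*P/5)*(-4 + P) (O(P) = (-4 + P)*(P + (1 + P*(⅕))) = (-4 + P)*(P + (1 + P/5)) = (-4 + P)*(1 + 6*P/5) = (1 + 6*P/5)*(-4 + P))
(-50 + O(5))² = (-50 + (-4 - 19/5*5 + (6/5)*5²))² = (-50 + (-4 - 19 + (6/5)*25))² = (-50 + (-4 - 19 + 30))² = (-50 + 7)² = (-43)² = 1849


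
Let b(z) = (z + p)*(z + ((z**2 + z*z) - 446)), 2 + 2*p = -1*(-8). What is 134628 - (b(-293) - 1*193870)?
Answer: 49906608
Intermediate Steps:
p = 3 (p = -1 + (-1*(-8))/2 = -1 + (1/2)*8 = -1 + 4 = 3)
b(z) = (3 + z)*(-446 + z + 2*z**2) (b(z) = (z + 3)*(z + ((z**2 + z*z) - 446)) = (3 + z)*(z + ((z**2 + z**2) - 446)) = (3 + z)*(z + (2*z**2 - 446)) = (3 + z)*(z + (-446 + 2*z**2)) = (3 + z)*(-446 + z + 2*z**2))
134628 - (b(-293) - 1*193870) = 134628 - ((-1338 - 443*(-293) + 2*(-293)**3 + 7*(-293)**2) - 1*193870) = 134628 - ((-1338 + 129799 + 2*(-25153757) + 7*85849) - 193870) = 134628 - ((-1338 + 129799 - 50307514 + 600943) - 193870) = 134628 - (-49578110 - 193870) = 134628 - 1*(-49771980) = 134628 + 49771980 = 49906608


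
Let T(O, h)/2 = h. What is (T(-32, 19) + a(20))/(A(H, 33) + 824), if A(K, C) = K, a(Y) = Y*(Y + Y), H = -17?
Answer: 838/807 ≈ 1.0384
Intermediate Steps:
a(Y) = 2*Y**2 (a(Y) = Y*(2*Y) = 2*Y**2)
T(O, h) = 2*h
(T(-32, 19) + a(20))/(A(H, 33) + 824) = (2*19 + 2*20**2)/(-17 + 824) = (38 + 2*400)/807 = (38 + 800)*(1/807) = 838*(1/807) = 838/807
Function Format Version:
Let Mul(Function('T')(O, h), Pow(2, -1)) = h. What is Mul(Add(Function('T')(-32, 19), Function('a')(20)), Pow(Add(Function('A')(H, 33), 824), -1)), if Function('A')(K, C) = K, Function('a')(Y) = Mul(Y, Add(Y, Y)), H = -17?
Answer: Rational(838, 807) ≈ 1.0384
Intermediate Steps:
Function('a')(Y) = Mul(2, Pow(Y, 2)) (Function('a')(Y) = Mul(Y, Mul(2, Y)) = Mul(2, Pow(Y, 2)))
Function('T')(O, h) = Mul(2, h)
Mul(Add(Function('T')(-32, 19), Function('a')(20)), Pow(Add(Function('A')(H, 33), 824), -1)) = Mul(Add(Mul(2, 19), Mul(2, Pow(20, 2))), Pow(Add(-17, 824), -1)) = Mul(Add(38, Mul(2, 400)), Pow(807, -1)) = Mul(Add(38, 800), Rational(1, 807)) = Mul(838, Rational(1, 807)) = Rational(838, 807)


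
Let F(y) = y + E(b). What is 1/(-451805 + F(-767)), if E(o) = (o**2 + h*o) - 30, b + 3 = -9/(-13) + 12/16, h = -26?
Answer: -2704/1223719735 ≈ -2.2097e-6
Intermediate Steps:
b = -81/52 (b = -3 + (-9/(-13) + 12/16) = -3 + (-9*(-1/13) + 12*(1/16)) = -3 + (9/13 + 3/4) = -3 + 75/52 = -81/52 ≈ -1.5577)
E(o) = -30 + o**2 - 26*o (E(o) = (o**2 - 26*o) - 30 = -30 + o**2 - 26*o)
F(y) = 34953/2704 + y (F(y) = y + (-30 + (-81/52)**2 - 26*(-81/52)) = y + (-30 + 6561/2704 + 81/2) = y + 34953/2704 = 34953/2704 + y)
1/(-451805 + F(-767)) = 1/(-451805 + (34953/2704 - 767)) = 1/(-451805 - 2039015/2704) = 1/(-1223719735/2704) = -2704/1223719735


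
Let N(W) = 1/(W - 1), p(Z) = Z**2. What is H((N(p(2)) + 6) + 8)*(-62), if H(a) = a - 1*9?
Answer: -992/3 ≈ -330.67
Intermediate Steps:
N(W) = 1/(-1 + W)
H(a) = -9 + a (H(a) = a - 9 = -9 + a)
H((N(p(2)) + 6) + 8)*(-62) = (-9 + ((1/(-1 + 2**2) + 6) + 8))*(-62) = (-9 + ((1/(-1 + 4) + 6) + 8))*(-62) = (-9 + ((1/3 + 6) + 8))*(-62) = (-9 + (19/3 + 8))*(-62) = (-9 + 43/3)*(-62) = (16/3)*(-62) = -992/3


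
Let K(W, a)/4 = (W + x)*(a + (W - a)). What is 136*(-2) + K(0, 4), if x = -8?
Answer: -272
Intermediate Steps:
K(W, a) = 4*W*(-8 + W) (K(W, a) = 4*((W - 8)*(a + (W - a))) = 4*((-8 + W)*W) = 4*(W*(-8 + W)) = 4*W*(-8 + W))
136*(-2) + K(0, 4) = 136*(-2) + 4*0*(-8 + 0) = -272 + 4*0*(-8) = -272 + 0 = -272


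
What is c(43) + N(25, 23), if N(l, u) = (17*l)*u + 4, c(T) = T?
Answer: 9822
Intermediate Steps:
N(l, u) = 4 + 17*l*u (N(l, u) = 17*l*u + 4 = 4 + 17*l*u)
c(43) + N(25, 23) = 43 + (4 + 17*25*23) = 43 + (4 + 9775) = 43 + 9779 = 9822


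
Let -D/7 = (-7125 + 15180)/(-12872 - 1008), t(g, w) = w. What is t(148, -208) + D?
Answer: -566131/2776 ≈ -203.94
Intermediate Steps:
D = 11277/2776 (D = -7*(-7125 + 15180)/(-12872 - 1008) = -56385/(-13880) = -56385*(-1)/13880 = -7*(-1611/2776) = 11277/2776 ≈ 4.0623)
t(148, -208) + D = -208 + 11277/2776 = -566131/2776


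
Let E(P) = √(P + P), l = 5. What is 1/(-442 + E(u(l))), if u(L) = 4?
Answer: -221/97678 - √2/97678 ≈ -0.0022770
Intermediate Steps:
E(P) = √2*√P (E(P) = √(2*P) = √2*√P)
1/(-442 + E(u(l))) = 1/(-442 + √2*√4) = 1/(-442 + √2*2) = 1/(-442 + 2*√2)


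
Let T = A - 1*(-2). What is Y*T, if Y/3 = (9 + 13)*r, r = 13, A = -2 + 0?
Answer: 0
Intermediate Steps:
A = -2
T = 0 (T = -2 - 1*(-2) = -2 + 2 = 0)
Y = 858 (Y = 3*((9 + 13)*13) = 3*(22*13) = 3*286 = 858)
Y*T = 858*0 = 0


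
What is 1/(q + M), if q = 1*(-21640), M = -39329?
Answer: -1/60969 ≈ -1.6402e-5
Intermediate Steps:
q = -21640
1/(q + M) = 1/(-21640 - 39329) = 1/(-60969) = -1/60969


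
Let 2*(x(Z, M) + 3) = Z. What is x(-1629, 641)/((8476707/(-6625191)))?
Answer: 3610729095/5651138 ≈ 638.94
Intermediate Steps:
x(Z, M) = -3 + Z/2
x(-1629, 641)/((8476707/(-6625191))) = (-3 + (½)*(-1629))/((8476707/(-6625191))) = (-3 - 1629/2)/((8476707*(-1/6625191))) = -1635/(2*(-2825569/2208397)) = -1635/2*(-2208397/2825569) = 3610729095/5651138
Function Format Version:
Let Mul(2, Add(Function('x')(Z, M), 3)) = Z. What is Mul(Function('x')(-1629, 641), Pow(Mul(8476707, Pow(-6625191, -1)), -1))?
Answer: Rational(3610729095, 5651138) ≈ 638.94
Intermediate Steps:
Function('x')(Z, M) = Add(-3, Mul(Rational(1, 2), Z))
Mul(Function('x')(-1629, 641), Pow(Mul(8476707, Pow(-6625191, -1)), -1)) = Mul(Add(-3, Mul(Rational(1, 2), -1629)), Pow(Mul(8476707, Pow(-6625191, -1)), -1)) = Mul(Add(-3, Rational(-1629, 2)), Pow(Mul(8476707, Rational(-1, 6625191)), -1)) = Mul(Rational(-1635, 2), Pow(Rational(-2825569, 2208397), -1)) = Mul(Rational(-1635, 2), Rational(-2208397, 2825569)) = Rational(3610729095, 5651138)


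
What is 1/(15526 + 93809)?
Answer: 1/109335 ≈ 9.1462e-6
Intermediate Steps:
1/(15526 + 93809) = 1/109335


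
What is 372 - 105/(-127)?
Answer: 47349/127 ≈ 372.83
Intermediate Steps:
372 - 105/(-127) = 372 - 1/127*(-105) = 372 + 105/127 = 47349/127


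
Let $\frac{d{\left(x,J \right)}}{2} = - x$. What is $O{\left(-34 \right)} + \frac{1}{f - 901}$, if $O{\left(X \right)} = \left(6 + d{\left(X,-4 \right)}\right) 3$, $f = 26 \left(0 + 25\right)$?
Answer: $\frac{55721}{251} \approx 222.0$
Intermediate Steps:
$f = 650$ ($f = 26 \cdot 25 = 650$)
$d{\left(x,J \right)} = - 2 x$ ($d{\left(x,J \right)} = 2 \left(- x\right) = - 2 x$)
$O{\left(X \right)} = 18 - 6 X$ ($O{\left(X \right)} = \left(6 - 2 X\right) 3 = 18 - 6 X$)
$O{\left(-34 \right)} + \frac{1}{f - 901} = \left(18 - -204\right) + \frac{1}{650 - 901} = \left(18 + 204\right) + \frac{1}{-251} = 222 - \frac{1}{251} = \frac{55721}{251}$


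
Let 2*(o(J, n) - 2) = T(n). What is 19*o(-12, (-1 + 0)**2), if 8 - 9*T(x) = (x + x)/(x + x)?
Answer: 817/18 ≈ 45.389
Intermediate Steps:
T(x) = 7/9 (T(x) = 8/9 - (x + x)/(9*(x + x)) = 8/9 - 2*x/(9*(2*x)) = 8/9 - 2*x*1/(2*x)/9 = 8/9 - 1/9*1 = 8/9 - 1/9 = 7/9)
o(J, n) = 43/18 (o(J, n) = 2 + (1/2)*(7/9) = 2 + 7/18 = 43/18)
19*o(-12, (-1 + 0)**2) = 19*(43/18) = 817/18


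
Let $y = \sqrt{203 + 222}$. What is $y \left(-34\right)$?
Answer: $- 170 \sqrt{17} \approx -700.93$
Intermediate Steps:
$y = 5 \sqrt{17}$ ($y = \sqrt{425} = 5 \sqrt{17} \approx 20.616$)
$y \left(-34\right) = 5 \sqrt{17} \left(-34\right) = - 170 \sqrt{17}$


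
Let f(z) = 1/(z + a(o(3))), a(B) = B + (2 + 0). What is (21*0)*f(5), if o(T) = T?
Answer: 0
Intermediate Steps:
a(B) = 2 + B (a(B) = B + 2 = 2 + B)
f(z) = 1/(5 + z) (f(z) = 1/(z + (2 + 3)) = 1/(z + 5) = 1/(5 + z))
(21*0)*f(5) = (21*0)/(5 + 5) = 0/10 = 0*(1/10) = 0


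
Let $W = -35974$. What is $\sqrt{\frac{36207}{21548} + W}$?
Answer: $\frac{i \sqrt{4175633632915}}{10774} \approx 189.66 i$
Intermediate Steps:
$\sqrt{\frac{36207}{21548} + W} = \sqrt{\frac{36207}{21548} - 35974} = \sqrt{- \frac{775131545}{21548}} = \frac{i \sqrt{4175633632915}}{10774}$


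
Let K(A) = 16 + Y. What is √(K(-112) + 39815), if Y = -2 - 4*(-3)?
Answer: √39841 ≈ 199.60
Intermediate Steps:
Y = 10 (Y = -2 + 12 = 10)
K(A) = 26 (K(A) = 16 + 10 = 26)
√(K(-112) + 39815) = √(26 + 39815) = √39841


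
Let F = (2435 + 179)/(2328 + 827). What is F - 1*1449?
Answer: -4568981/3155 ≈ -1448.2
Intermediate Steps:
F = 2614/3155 ≈ 0.82853
F - 1*1449 = 2614/3155 - 1*1449 = 2614/3155 - 1449 = -4568981/3155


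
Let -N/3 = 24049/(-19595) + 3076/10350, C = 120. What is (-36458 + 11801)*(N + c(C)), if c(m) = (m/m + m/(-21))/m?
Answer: -8559856748857/126191800 ≈ -67832.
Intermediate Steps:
N = 18863293/6760275 (N = -3*(24049/(-19595) + 3076/10350) = -3*(24049*(-1/19595) + 3076*(1/10350)) = -3*(-24049/19595 + 1538/5175) = -3*(-18863293/20280825) = 18863293/6760275 ≈ 2.7903)
c(m) = (1 - m/21)/m (c(m) = (1 + m*(-1/21))/m = (1 - m/21)/m)
(-36458 + 11801)*(N + c(C)) = (-36458 + 11801)*(18863293/6760275 + (1/21)*(21 - 1*120)/120) = -24657*(18863293/6760275 + (1/21)*(1/120)*(21 - 120)) = -24657*(18863293/6760275 + (1/21)*(1/120)*(-99)) = -24657*(18863293/6760275 - 11/280) = -24657*1041471803/378575400 = -8559856748857/126191800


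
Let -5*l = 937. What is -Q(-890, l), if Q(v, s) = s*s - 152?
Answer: -874169/25 ≈ -34967.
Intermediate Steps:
l = -937/5 (l = -⅕*937 = -937/5 ≈ -187.40)
Q(v, s) = -152 + s² (Q(v, s) = s² - 152 = -152 + s²)
-Q(-890, l) = -(-152 + (-937/5)²) = -(-152 + 877969/25) = -1*874169/25 = -874169/25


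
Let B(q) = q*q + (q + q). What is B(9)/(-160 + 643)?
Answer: 33/161 ≈ 0.20497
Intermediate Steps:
B(q) = q² + 2*q
B(9)/(-160 + 643) = (9*(2 + 9))/(-160 + 643) = (9*11)/483 = 99*(1/483) = 33/161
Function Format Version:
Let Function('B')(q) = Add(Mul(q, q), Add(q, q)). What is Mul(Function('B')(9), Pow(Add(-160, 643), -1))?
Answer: Rational(33, 161) ≈ 0.20497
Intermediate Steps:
Function('B')(q) = Add(Pow(q, 2), Mul(2, q))
Mul(Function('B')(9), Pow(Add(-160, 643), -1)) = Mul(Mul(9, Add(2, 9)), Pow(Add(-160, 643), -1)) = Mul(Mul(9, 11), Pow(483, -1)) = Mul(99, Rational(1, 483)) = Rational(33, 161)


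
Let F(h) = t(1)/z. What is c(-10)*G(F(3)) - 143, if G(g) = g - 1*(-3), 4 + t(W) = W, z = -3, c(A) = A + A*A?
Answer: 217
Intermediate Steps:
c(A) = A + A²
t(W) = -4 + W
F(h) = 1 (F(h) = (-4 + 1)/(-3) = -3*(-⅓) = 1)
G(g) = 3 + g (G(g) = g + 3 = 3 + g)
c(-10)*G(F(3)) - 143 = (-10*(1 - 10))*(3 + 1) - 143 = -10*(-9)*4 - 143 = 90*4 - 143 = 360 - 143 = 217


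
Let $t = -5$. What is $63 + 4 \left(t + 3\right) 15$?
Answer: $-57$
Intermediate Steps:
$63 + 4 \left(t + 3\right) 15 = 63 + 4 \left(-5 + 3\right) 15 = 63 + 4 \left(-2\right) 15 = 63 - 120 = -57$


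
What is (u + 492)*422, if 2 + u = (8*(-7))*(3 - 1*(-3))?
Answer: 64988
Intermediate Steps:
u = -338 (u = -2 + (8*(-7))*(3 - 1*(-3)) = -2 - 56*(3 + 3) = -2 - 56*6 = -2 - 336 = -338)
(u + 492)*422 = (-338 + 492)*422 = 154*422 = 64988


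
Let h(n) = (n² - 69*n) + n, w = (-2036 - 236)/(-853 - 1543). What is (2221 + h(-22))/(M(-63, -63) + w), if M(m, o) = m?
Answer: -2516399/37169 ≈ -67.702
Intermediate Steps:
w = 568/599 (w = -2272/(-2396) = -2272*(-1/2396) = 568/599 ≈ 0.94825)
h(n) = n² - 68*n
(2221 + h(-22))/(M(-63, -63) + w) = (2221 - 22*(-68 - 22))/(-63 + 568/599) = (2221 - 22*(-90))/(-37169/599) = (2221 + 1980)*(-599/37169) = 4201*(-599/37169) = -2516399/37169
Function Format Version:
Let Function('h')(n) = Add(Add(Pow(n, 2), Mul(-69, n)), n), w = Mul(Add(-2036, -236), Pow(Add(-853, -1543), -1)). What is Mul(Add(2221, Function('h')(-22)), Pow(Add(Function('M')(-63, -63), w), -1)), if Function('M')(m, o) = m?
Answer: Rational(-2516399, 37169) ≈ -67.702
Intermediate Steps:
w = Rational(568, 599) (w = Mul(-2272, Pow(-2396, -1)) = Mul(-2272, Rational(-1, 2396)) = Rational(568, 599) ≈ 0.94825)
Function('h')(n) = Add(Pow(n, 2), Mul(-68, n))
Mul(Add(2221, Function('h')(-22)), Pow(Add(Function('M')(-63, -63), w), -1)) = Mul(Add(2221, Mul(-22, Add(-68, -22))), Pow(Add(-63, Rational(568, 599)), -1)) = Mul(Add(2221, Mul(-22, -90)), Pow(Rational(-37169, 599), -1)) = Mul(Add(2221, 1980), Rational(-599, 37169)) = Mul(4201, Rational(-599, 37169)) = Rational(-2516399, 37169)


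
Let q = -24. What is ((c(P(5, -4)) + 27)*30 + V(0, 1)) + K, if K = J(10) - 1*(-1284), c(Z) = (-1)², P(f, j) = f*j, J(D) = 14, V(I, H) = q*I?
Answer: 2138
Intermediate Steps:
V(I, H) = -24*I
c(Z) = 1
K = 1298 (K = 14 - 1*(-1284) = 14 + 1284 = 1298)
((c(P(5, -4)) + 27)*30 + V(0, 1)) + K = ((1 + 27)*30 - 24*0) + 1298 = (28*30 + 0) + 1298 = (840 + 0) + 1298 = 840 + 1298 = 2138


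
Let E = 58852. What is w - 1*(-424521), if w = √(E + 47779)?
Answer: 424521 + √106631 ≈ 4.2485e+5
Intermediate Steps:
w = √106631 (w = √(58852 + 47779) = √106631 ≈ 326.54)
w - 1*(-424521) = √106631 - 1*(-424521) = √106631 + 424521 = 424521 + √106631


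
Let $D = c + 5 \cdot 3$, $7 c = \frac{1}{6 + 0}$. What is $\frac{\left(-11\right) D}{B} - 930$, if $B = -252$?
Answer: $- \frac{9836179}{10584} \approx -929.34$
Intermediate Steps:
$c = \frac{1}{42}$ ($c = \frac{1}{7 \left(6 + 0\right)} = \frac{1}{7 \cdot 6} = \frac{1}{7} \cdot \frac{1}{6} = \frac{1}{42} \approx 0.02381$)
$D = \frac{631}{42}$ ($D = \frac{1}{42} + 5 \cdot 3 = \frac{1}{42} + 15 = \frac{631}{42} \approx 15.024$)
$\frac{\left(-11\right) D}{B} - 930 = \frac{\left(-11\right) \frac{631}{42}}{-252} - 930 = \left(- \frac{1}{252}\right) \left(- \frac{6941}{42}\right) - 930 = \frac{6941}{10584} - 930 = - \frac{9836179}{10584}$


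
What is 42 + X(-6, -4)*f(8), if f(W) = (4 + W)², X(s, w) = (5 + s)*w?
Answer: 618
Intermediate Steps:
X(s, w) = w*(5 + s)
42 + X(-6, -4)*f(8) = 42 + (-4*(5 - 6))*(4 + 8)² = 42 - 4*(-1)*12² = 42 + 4*144 = 42 + 576 = 618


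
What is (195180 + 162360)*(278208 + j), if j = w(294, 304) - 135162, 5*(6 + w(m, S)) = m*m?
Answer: 57323387088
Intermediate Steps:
w(m, S) = -6 + m²/5 (w(m, S) = -6 + (m*m)/5 = -6 + m²/5)
j = -589404/5 (j = (-6 + (⅕)*294²) - 135162 = (-6 + (⅕)*86436) - 135162 = (-6 + 86436/5) - 135162 = 86406/5 - 135162 = -589404/5 ≈ -1.1788e+5)
(195180 + 162360)*(278208 + j) = (195180 + 162360)*(278208 - 589404/5) = 357540*(801636/5) = 57323387088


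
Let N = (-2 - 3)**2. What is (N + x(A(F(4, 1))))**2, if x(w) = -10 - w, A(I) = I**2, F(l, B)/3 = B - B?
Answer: 225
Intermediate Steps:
F(l, B) = 0 (F(l, B) = 3*(B - B) = 3*0 = 0)
N = 25 (N = (-5)**2 = 25)
(N + x(A(F(4, 1))))**2 = (25 + (-10 - 1*0**2))**2 = (25 + (-10 - 1*0))**2 = (25 + (-10 + 0))**2 = (25 - 10)**2 = 15**2 = 225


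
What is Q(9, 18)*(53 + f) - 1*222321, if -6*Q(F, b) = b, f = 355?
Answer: -223545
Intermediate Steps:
Q(F, b) = -b/6
Q(9, 18)*(53 + f) - 1*222321 = (-1/6*18)*(53 + 355) - 1*222321 = -3*408 - 222321 = -1224 - 222321 = -223545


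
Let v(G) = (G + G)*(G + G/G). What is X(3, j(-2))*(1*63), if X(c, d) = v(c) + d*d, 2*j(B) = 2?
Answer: 1575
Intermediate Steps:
j(B) = 1 (j(B) = (½)*2 = 1)
v(G) = 2*G*(1 + G) (v(G) = (2*G)*(G + 1) = (2*G)*(1 + G) = 2*G*(1 + G))
X(c, d) = d² + 2*c*(1 + c) (X(c, d) = 2*c*(1 + c) + d*d = 2*c*(1 + c) + d² = d² + 2*c*(1 + c))
X(3, j(-2))*(1*63) = (1² + 2*3*(1 + 3))*(1*63) = (1 + 2*3*4)*63 = (1 + 24)*63 = 25*63 = 1575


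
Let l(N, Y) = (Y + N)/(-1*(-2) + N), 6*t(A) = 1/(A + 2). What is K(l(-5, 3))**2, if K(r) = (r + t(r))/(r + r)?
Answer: 1225/4096 ≈ 0.29907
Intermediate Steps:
t(A) = 1/(6*(2 + A)) (t(A) = 1/(6*(A + 2)) = 1/(6*(2 + A)))
l(N, Y) = (N + Y)/(2 + N)
K(r) = (r + 1/(6*(2 + r)))/(2*r) (K(r) = (r + 1/(6*(2 + r)))/(r + r) = (r + 1/(6*(2 + r)))/((2*r)) = (r + 1/(6*(2 + r)))*(1/(2*r)) = (r + 1/(6*(2 + r)))/(2*r))
K(l(-5, 3))**2 = ((1 + 6*((-5 + 3)/(2 - 5))*(2 + (-5 + 3)/(2 - 5)))/(12*(((-5 + 3)/(2 - 5)))*(2 + (-5 + 3)/(2 - 5))))**2 = ((1 + 6*(-2/(-3))*(2 - 2/(-3)))/(12*((-2/(-3)))*(2 - 2/(-3))))**2 = ((1 + 6*(-1/3*(-2))*(2 - 1/3*(-2)))/(12*((-1/3*(-2)))*(2 - 1/3*(-2))))**2 = ((1 + 6*(2/3)*(2 + 2/3))/(12*(2/3)*(2 + 2/3)))**2 = ((1/12)*(3/2)*(1 + 6*(2/3)*(8/3))/(8/3))**2 = ((1/12)*(3/2)*(3/8)*(1 + 32/3))**2 = ((1/12)*(3/2)*(3/8)*(35/3))**2 = (35/64)**2 = 1225/4096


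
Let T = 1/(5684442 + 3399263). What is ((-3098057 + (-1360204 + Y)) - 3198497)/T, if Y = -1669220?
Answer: -84714432988490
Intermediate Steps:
T = 1/9083705 ≈ 1.1009e-7
((-3098057 + (-1360204 + Y)) - 3198497)/T = ((-3098057 + (-1360204 - 1669220)) - 3198497)/(1/9083705) = ((-3098057 - 3029424) - 3198497)*9083705 = (-6127481 - 3198497)*9083705 = -9325978*9083705 = -84714432988490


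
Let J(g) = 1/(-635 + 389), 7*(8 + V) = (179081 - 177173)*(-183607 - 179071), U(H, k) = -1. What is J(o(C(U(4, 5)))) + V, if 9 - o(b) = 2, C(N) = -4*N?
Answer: -170229461287/1722 ≈ -9.8856e+7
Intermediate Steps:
o(b) = 7 (o(b) = 9 - 1*2 = 9 - 2 = 7)
V = -691989680/7 (V = -8 + ((179081 - 177173)*(-183607 - 179071))/7 = -8 + (1908*(-362678))/7 = -8 + (⅐)*(-691989624) = -8 - 691989624/7 = -691989680/7 ≈ -9.8856e+7)
J(g) = -1/246 (J(g) = 1/(-246) = -1/246)
J(o(C(U(4, 5)))) + V = -1/246 - 691989680/7 = -170229461287/1722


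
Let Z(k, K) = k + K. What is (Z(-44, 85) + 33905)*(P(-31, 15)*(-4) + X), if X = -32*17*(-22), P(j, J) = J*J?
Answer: 375714328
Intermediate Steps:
P(j, J) = J**2
X = 11968 (X = -544*(-22) = 11968)
Z(k, K) = K + k
(Z(-44, 85) + 33905)*(P(-31, 15)*(-4) + X) = ((85 - 44) + 33905)*(15**2*(-4) + 11968) = (41 + 33905)*(225*(-4) + 11968) = 33946*(-900 + 11968) = 33946*11068 = 375714328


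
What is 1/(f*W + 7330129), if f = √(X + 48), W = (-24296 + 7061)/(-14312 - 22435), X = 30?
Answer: 40733255638227/298580018418085893433 - 2606315*√78/298580018418085893433 ≈ 1.3642e-7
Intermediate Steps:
W = 1915/4083 (W = -17235/(-36747) = -17235*(-1/36747) = 1915/4083 ≈ 0.46902)
f = √78 (f = √(30 + 48) = √78 ≈ 8.8318)
1/(f*W + 7330129) = 1/(√78*(1915/4083) + 7330129) = 1/(1915*√78/4083 + 7330129) = 1/(7330129 + 1915*√78/4083)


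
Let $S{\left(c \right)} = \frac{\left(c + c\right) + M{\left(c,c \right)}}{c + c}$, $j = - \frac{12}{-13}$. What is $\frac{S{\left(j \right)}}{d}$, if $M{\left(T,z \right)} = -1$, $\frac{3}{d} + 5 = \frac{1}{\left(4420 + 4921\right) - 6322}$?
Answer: $- \frac{83017}{108684} \approx -0.76384$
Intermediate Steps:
$d = - \frac{9057}{15094}$ ($d = \frac{3}{-5 + \frac{1}{\left(4420 + 4921\right) - 6322}} = \frac{3}{-5 + \frac{1}{9341 - 6322}} = \frac{3}{-5 + \frac{1}{3019}} = \frac{3}{- \frac{15094}{3019}} = 3 \left(- \frac{3019}{15094}\right) = - \frac{9057}{15094} \approx -0.60004$)
$j = \frac{12}{13}$ ($j = \left(-12\right) \left(- \frac{1}{13}\right) = \frac{12}{13} \approx 0.92308$)
$S{\left(c \right)} = \frac{-1 + 2 c}{2 c}$ ($S{\left(c \right)} = \frac{\left(c + c\right) - 1}{c + c} = \frac{2 c - 1}{2 c} = \left(-1 + 2 c\right) \frac{1}{2 c} = \frac{-1 + 2 c}{2 c}$)
$\frac{S{\left(j \right)}}{d} = \frac{\frac{1}{\frac{12}{13}} \left(- \frac{1}{2} + \frac{12}{13}\right)}{- \frac{9057}{15094}} = \frac{13}{12} \cdot \frac{11}{26} \left(- \frac{15094}{9057}\right) = \frac{11}{24} \left(- \frac{15094}{9057}\right) = - \frac{83017}{108684}$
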